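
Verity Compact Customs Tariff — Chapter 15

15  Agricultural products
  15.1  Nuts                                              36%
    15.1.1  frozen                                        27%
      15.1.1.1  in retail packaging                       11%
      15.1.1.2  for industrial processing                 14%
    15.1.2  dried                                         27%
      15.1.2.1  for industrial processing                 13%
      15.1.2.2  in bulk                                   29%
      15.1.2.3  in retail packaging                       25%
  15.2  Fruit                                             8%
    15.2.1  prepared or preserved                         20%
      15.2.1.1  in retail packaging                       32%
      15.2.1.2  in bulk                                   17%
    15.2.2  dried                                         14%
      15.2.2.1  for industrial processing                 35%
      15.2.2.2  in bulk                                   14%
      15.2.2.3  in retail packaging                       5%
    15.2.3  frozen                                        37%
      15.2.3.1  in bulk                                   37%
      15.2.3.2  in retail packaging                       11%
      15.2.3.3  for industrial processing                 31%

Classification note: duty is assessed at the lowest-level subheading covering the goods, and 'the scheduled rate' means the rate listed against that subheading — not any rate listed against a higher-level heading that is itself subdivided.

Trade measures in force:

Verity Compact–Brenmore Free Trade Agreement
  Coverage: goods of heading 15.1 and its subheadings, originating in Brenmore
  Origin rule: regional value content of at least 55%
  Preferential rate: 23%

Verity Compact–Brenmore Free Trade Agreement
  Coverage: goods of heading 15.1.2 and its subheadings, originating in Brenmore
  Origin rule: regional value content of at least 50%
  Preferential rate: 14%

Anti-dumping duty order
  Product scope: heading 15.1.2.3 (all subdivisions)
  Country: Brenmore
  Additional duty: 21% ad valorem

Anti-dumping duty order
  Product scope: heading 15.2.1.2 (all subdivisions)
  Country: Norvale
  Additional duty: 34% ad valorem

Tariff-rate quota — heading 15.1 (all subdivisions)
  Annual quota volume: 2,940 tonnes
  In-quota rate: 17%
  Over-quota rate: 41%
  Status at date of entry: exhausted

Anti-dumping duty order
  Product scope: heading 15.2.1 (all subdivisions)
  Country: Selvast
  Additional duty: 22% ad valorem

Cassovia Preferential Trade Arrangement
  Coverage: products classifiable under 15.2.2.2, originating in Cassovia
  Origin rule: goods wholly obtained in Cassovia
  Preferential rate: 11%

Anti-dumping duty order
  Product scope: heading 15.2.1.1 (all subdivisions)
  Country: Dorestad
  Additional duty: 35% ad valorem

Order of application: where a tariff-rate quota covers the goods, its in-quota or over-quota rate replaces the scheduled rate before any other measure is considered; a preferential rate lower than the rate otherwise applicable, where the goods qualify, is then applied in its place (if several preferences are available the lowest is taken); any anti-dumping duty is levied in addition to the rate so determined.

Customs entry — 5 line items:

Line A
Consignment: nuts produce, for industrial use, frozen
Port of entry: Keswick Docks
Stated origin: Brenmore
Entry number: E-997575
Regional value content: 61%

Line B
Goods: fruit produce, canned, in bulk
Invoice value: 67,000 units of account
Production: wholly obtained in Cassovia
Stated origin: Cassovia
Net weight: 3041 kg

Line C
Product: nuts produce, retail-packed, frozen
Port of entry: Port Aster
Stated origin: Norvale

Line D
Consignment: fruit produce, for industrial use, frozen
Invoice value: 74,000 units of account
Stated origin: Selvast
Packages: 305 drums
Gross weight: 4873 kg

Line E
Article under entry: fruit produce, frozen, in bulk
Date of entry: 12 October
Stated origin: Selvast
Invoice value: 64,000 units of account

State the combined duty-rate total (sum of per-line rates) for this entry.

Line A: nuts → 15.1; frozen → 15.1.1; for industrial use → 15.1.1.2. Scheduled 14%. quota on 15.1 exhausted → over-quota 41%; Brenmore agreement on 15.1: RVC ≥ 55% → 23% available; Brenmore agreement on 15.1.2: 15.1.1.2 not covered; preferential 23%. → 23%.
Line B: fruit → 15.2; canned → 15.2.1; in bulk → 15.2.1.2. Scheduled 17%. Cassovia agreement on 15.2.2.2: 15.2.1.2 not covered. → 17%.
Line C: nuts → 15.1; frozen → 15.1.1; retail-packed → 15.1.1.1. Scheduled 11%. quota on 15.1 exhausted → over-quota 41%. → 41%.
Line D: fruit → 15.2; frozen → 15.2.3; for industrial use → 15.2.3.3. Scheduled 31%. No special measure applies. → 31%.
Line E: fruit → 15.2; frozen → 15.2.3; in bulk → 15.2.3.1. Scheduled 37%. No special measure applies. → 37%.
Sum: 23% + 17% + 41% + 31% + 37% = 149%.

149%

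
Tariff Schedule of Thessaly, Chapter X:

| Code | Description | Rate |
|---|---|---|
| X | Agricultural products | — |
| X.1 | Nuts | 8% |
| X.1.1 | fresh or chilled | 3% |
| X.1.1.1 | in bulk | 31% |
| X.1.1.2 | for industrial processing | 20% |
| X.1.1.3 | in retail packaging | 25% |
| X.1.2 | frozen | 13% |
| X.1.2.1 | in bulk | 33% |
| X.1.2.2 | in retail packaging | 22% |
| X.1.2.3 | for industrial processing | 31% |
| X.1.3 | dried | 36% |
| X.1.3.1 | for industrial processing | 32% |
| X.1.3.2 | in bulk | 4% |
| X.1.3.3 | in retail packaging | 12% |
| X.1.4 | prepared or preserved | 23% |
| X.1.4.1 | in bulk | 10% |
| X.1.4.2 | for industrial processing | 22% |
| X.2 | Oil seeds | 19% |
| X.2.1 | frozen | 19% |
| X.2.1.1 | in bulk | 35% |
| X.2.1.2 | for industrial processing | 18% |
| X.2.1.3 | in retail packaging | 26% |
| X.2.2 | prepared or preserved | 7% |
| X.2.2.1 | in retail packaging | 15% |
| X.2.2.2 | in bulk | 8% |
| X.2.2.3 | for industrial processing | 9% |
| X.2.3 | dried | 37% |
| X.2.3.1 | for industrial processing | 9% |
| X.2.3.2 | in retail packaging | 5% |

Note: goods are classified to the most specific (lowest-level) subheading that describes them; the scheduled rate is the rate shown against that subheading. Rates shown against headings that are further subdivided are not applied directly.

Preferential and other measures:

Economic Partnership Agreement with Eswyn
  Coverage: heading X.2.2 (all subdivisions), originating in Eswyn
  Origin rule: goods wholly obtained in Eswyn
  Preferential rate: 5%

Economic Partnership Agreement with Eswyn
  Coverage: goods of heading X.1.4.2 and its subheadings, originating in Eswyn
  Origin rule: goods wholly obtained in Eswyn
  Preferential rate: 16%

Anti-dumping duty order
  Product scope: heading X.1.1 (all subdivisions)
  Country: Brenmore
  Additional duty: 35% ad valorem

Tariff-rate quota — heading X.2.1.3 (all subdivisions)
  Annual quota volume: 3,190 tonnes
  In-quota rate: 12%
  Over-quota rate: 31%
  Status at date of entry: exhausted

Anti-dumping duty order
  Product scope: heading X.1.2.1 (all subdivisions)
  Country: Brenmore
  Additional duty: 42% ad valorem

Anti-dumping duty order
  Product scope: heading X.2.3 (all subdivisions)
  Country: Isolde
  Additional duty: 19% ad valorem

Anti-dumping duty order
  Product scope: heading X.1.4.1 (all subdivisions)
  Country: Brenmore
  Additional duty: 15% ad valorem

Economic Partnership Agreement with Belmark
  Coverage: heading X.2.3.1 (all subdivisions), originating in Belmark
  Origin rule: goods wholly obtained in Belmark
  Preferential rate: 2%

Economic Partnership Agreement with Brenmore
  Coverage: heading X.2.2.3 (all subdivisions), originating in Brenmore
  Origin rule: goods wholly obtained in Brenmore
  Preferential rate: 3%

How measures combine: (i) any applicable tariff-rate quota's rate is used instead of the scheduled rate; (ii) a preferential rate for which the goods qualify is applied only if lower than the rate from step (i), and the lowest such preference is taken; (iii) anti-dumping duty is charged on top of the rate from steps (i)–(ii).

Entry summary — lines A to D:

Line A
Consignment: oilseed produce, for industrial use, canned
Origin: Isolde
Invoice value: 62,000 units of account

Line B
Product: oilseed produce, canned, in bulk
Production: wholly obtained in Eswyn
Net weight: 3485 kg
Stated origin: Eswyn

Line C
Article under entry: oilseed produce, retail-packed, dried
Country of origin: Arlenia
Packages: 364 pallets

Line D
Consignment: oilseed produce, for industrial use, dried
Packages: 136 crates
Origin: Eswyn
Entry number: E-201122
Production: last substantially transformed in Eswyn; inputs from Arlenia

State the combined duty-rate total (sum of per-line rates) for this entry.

28%

Line A: oilseed → X.2; canned → X.2.2; for industrial use → X.2.2.3. Scheduled 9%. No special measure applies. → 9%.
Line B: oilseed → X.2; canned → X.2.2; in bulk → X.2.2.2. Scheduled 8%. Eswyn agreement on X.2.2: wholly obtained → 5% available; Eswyn agreement on X.1.4.2: X.2.2.2 not covered; preferential 5%. → 5%.
Line C: oilseed → X.2; dried → X.2.3; retail-packed → X.2.3.2. Scheduled 5%. No special measure applies. → 5%.
Line D: oilseed → X.2; dried → X.2.3; for industrial use → X.2.3.1. Scheduled 9%. Eswyn agreement on X.2.2: X.2.3.1 not covered; Eswyn agreement on X.1.4.2: X.2.3.1 not covered. → 9%.
Sum: 9% + 5% + 5% + 9% = 28%.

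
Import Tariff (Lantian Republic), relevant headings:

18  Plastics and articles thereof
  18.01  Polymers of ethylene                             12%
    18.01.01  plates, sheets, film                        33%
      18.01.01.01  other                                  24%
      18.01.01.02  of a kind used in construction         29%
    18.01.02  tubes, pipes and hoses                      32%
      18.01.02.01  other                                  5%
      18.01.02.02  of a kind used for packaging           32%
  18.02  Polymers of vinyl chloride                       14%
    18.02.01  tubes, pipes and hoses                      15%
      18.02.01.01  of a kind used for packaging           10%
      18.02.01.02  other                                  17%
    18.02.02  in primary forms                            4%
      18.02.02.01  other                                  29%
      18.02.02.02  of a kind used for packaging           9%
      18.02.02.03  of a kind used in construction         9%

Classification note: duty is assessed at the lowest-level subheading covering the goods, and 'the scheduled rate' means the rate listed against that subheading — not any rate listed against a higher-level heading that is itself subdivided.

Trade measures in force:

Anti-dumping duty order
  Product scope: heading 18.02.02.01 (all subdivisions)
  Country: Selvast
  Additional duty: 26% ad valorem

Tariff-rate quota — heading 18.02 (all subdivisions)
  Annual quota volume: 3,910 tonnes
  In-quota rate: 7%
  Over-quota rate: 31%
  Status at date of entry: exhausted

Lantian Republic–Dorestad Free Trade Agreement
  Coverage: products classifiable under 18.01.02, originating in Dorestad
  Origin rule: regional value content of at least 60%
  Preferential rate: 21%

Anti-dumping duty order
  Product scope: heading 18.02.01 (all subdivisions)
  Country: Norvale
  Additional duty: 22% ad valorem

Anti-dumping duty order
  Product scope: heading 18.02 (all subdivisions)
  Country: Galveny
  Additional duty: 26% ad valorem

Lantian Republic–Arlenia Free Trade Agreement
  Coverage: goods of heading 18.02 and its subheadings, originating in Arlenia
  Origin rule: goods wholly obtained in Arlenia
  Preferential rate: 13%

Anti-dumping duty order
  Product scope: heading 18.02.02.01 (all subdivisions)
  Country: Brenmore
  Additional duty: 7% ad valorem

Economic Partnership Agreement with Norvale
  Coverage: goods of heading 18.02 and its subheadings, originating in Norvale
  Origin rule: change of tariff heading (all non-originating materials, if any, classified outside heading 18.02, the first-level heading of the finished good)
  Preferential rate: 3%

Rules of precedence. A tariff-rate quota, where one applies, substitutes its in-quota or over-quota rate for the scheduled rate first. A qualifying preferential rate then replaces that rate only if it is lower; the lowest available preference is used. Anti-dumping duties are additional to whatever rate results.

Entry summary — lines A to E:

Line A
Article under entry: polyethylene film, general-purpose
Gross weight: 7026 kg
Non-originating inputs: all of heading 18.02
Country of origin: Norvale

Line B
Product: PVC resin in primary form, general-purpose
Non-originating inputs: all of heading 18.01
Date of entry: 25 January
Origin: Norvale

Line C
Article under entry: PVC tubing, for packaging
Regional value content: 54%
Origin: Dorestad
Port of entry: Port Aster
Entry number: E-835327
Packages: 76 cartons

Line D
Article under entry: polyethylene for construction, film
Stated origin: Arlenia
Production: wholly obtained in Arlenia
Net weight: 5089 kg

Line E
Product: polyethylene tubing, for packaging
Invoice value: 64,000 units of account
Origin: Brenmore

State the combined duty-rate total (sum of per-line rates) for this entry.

119%

Line A: polyethylene → 18.01; film → 18.01.01; general-purpose → 18.01.01.01. Scheduled 24%. Norvale agreement on 18.02: 18.01.01.01 not covered. → 24%.
Line B: PVC → 18.02; resin in primary form → 18.02.02; general-purpose → 18.02.02.01. Scheduled 29%. quota on 18.02 exhausted → over-quota 31%; Norvale agreement on 18.02: CTH met → 3% available; preferential 3%. → 3%.
Line C: PVC → 18.02; tubing → 18.02.01; for packaging → 18.02.01.01. Scheduled 10%. quota on 18.02 exhausted → over-quota 31%; Dorestad agreement on 18.01.02: 18.02.01.01 not covered. → 31%.
Line D: polyethylene → 18.01; film → 18.01.01; for construction → 18.01.01.02. Scheduled 29%. Arlenia agreement on 18.02: 18.01.01.02 not covered. → 29%.
Line E: polyethylene → 18.01; tubing → 18.01.02; for packaging → 18.01.02.02. Scheduled 32%. No special measure applies. → 32%.
Sum: 24% + 3% + 31% + 29% + 32% = 119%.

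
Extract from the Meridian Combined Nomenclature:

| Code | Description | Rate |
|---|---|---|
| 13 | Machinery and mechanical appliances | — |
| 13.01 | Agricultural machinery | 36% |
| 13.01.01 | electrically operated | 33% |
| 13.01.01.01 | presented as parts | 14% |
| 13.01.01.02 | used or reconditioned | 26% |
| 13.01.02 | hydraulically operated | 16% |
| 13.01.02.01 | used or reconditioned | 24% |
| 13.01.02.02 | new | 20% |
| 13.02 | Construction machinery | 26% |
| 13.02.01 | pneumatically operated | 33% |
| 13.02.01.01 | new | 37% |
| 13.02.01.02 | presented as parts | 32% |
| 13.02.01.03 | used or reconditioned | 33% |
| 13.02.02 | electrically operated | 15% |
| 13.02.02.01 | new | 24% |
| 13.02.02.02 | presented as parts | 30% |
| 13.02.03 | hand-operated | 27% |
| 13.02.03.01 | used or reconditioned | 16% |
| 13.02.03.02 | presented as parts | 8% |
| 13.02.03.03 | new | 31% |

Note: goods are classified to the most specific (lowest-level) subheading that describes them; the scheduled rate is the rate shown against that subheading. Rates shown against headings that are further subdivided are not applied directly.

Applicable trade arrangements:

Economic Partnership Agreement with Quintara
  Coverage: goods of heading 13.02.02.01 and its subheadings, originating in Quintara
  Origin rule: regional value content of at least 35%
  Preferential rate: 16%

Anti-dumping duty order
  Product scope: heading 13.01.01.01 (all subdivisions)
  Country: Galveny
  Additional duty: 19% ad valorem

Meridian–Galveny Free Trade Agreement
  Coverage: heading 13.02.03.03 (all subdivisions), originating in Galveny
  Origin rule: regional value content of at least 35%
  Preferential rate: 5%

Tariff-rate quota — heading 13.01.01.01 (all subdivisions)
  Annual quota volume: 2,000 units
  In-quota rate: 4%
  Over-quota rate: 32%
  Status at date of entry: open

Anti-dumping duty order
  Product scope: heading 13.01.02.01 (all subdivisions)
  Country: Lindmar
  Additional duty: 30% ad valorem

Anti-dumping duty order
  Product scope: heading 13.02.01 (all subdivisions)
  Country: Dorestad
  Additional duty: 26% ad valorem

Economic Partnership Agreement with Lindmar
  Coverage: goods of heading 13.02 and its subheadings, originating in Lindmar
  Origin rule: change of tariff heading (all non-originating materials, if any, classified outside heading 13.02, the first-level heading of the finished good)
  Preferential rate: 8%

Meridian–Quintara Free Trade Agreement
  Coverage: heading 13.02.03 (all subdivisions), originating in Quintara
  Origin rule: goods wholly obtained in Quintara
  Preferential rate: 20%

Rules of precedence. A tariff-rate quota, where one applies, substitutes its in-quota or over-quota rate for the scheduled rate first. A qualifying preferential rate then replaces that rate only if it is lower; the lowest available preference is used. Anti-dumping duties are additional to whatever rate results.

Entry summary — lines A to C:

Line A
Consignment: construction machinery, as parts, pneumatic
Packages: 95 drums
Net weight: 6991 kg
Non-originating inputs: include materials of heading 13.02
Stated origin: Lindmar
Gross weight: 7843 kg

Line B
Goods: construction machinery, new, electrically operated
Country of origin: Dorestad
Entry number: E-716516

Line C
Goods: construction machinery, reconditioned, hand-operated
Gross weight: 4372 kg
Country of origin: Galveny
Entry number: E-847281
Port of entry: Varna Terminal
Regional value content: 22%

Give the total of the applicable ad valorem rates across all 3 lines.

Line A: construction → 13.02; pneumatic → 13.02.01; as parts → 13.02.01.02. Scheduled 32%. Lindmar agreement on 13.02: CTH not met. → 32%.
Line B: construction → 13.02; electrically operated → 13.02.02; new → 13.02.02.01. Scheduled 24%. No special measure applies. → 24%.
Line C: construction → 13.02; hand-operated → 13.02.03; reconditioned → 13.02.03.01. Scheduled 16%. Galveny agreement on 13.02.03.03: 13.02.03.01 not covered. → 16%.
Sum: 32% + 24% + 16% = 72%.

72%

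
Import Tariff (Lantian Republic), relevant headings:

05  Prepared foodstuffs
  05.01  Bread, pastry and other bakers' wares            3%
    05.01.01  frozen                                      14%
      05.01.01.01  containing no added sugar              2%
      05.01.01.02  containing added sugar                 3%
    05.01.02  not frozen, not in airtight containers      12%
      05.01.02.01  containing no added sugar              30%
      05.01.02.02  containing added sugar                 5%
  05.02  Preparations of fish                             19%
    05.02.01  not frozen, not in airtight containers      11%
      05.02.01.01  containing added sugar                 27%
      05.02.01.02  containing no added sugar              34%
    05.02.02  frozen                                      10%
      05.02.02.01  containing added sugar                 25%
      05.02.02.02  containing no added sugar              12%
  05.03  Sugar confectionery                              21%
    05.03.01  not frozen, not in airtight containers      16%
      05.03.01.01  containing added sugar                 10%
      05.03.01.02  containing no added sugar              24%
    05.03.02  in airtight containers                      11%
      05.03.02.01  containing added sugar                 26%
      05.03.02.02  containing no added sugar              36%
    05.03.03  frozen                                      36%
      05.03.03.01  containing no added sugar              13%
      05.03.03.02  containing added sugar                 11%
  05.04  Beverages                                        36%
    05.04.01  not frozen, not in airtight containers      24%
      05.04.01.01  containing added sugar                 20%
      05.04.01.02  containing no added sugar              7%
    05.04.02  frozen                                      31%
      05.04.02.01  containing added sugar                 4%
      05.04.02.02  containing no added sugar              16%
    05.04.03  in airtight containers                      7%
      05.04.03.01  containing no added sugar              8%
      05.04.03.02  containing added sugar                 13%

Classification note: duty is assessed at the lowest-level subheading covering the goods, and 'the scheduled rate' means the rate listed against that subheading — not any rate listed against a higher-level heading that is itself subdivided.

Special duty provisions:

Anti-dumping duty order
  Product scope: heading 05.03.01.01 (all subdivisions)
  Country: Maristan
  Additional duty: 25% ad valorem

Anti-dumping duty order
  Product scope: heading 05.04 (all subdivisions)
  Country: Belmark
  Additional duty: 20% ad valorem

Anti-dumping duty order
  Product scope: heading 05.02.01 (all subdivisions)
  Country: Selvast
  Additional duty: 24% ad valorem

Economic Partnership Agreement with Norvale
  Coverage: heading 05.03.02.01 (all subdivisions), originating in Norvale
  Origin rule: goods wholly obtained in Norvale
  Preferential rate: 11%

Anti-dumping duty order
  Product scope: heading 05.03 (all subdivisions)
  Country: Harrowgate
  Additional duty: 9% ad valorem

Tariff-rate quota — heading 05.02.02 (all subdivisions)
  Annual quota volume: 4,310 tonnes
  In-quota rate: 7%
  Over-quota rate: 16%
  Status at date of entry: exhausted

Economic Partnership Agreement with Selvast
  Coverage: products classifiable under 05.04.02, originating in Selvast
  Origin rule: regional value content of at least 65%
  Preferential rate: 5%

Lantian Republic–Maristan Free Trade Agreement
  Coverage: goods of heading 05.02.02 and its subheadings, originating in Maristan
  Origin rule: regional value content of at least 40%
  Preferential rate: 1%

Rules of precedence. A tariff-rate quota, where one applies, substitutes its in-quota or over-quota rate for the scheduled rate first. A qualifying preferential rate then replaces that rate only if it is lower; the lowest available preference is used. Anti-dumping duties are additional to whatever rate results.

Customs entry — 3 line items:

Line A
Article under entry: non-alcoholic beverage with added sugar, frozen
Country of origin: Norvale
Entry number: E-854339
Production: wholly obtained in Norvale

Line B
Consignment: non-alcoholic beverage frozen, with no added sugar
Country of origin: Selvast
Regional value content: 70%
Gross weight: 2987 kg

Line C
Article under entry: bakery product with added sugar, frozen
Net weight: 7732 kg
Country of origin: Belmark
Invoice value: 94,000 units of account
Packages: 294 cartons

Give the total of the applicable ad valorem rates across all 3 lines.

12%

Line A: non-alcoholic beverage → 05.04; frozen → 05.04.02; with added sugar → 05.04.02.01. Scheduled 4%. Norvale agreement on 05.03.02.01: 05.04.02.01 not covered. → 4%.
Line B: non-alcoholic beverage → 05.04; frozen → 05.04.02; with no added sugar → 05.04.02.02. Scheduled 16%. Selvast agreement on 05.04.02: RVC ≥ 65% → 5% available; preferential 5%. → 5%.
Line C: bakery product → 05.01; frozen → 05.01.01; with added sugar → 05.01.01.02. Scheduled 3%. No special measure applies. → 3%.
Sum: 4% + 5% + 3% = 12%.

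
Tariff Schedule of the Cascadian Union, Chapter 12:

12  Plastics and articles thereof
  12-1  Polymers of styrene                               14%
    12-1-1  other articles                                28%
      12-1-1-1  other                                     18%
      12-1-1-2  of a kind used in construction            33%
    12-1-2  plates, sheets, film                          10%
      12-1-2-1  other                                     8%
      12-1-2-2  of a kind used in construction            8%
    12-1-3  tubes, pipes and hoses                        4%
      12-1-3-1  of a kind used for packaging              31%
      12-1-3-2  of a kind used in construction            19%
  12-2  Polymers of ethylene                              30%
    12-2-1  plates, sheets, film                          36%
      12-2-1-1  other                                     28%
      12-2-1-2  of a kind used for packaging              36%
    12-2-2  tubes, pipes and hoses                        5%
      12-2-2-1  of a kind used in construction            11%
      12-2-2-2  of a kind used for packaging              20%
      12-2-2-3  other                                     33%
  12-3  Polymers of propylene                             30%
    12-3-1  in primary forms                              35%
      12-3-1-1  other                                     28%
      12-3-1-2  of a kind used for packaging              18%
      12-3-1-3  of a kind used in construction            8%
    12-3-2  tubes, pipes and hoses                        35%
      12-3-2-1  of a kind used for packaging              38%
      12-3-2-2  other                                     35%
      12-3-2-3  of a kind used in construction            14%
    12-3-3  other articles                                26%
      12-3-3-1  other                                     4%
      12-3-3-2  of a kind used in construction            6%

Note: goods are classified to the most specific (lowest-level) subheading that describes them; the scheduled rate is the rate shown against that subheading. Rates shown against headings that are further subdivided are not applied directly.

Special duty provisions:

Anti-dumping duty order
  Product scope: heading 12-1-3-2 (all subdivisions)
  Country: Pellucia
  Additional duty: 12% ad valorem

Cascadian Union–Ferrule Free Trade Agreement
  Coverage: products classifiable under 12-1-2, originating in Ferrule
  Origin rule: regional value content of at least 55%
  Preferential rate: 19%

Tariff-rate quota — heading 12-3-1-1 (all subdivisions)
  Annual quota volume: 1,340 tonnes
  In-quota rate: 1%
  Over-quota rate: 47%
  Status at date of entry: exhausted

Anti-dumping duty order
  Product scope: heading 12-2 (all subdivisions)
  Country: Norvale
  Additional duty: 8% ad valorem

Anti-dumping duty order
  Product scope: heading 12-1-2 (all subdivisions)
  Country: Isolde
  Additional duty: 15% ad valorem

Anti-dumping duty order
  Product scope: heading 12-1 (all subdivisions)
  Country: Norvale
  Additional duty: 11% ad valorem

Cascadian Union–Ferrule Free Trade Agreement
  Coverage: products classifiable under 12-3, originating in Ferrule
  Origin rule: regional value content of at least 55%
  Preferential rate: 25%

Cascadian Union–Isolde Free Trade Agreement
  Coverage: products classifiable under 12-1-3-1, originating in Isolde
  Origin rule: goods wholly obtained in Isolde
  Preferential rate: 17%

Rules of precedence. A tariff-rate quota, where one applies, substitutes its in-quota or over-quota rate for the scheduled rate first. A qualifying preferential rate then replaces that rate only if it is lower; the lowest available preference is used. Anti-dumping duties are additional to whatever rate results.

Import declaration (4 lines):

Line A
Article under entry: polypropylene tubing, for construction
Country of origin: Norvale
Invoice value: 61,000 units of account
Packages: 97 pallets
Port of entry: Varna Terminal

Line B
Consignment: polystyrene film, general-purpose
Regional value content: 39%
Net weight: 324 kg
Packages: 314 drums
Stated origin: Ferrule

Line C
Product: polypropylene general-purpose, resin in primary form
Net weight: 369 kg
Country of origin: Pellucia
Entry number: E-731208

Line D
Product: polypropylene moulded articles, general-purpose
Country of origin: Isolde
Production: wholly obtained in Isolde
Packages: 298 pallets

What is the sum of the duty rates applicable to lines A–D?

73%

Line A: polypropylene → 12-3; tubing → 12-3-2; for construction → 12-3-2-3. Scheduled 14%. No special measure applies. → 14%.
Line B: polystyrene → 12-1; film → 12-1-2; general-purpose → 12-1-2-1. Scheduled 8%. Ferrule agreement on 12-1-2: RVC < 55%; Ferrule agreement on 12-3: 12-1-2-1 not covered. → 8%.
Line C: polypropylene → 12-3; resin in primary form → 12-3-1; general-purpose → 12-3-1-1. Scheduled 28%. quota on 12-3-1-1 exhausted → over-quota 47%. → 47%.
Line D: polypropylene → 12-3; moulded articles → 12-3-3; general-purpose → 12-3-3-1. Scheduled 4%. Isolde agreement on 12-1-3-1: 12-3-3-1 not covered. → 4%.
Sum: 14% + 8% + 47% + 4% = 73%.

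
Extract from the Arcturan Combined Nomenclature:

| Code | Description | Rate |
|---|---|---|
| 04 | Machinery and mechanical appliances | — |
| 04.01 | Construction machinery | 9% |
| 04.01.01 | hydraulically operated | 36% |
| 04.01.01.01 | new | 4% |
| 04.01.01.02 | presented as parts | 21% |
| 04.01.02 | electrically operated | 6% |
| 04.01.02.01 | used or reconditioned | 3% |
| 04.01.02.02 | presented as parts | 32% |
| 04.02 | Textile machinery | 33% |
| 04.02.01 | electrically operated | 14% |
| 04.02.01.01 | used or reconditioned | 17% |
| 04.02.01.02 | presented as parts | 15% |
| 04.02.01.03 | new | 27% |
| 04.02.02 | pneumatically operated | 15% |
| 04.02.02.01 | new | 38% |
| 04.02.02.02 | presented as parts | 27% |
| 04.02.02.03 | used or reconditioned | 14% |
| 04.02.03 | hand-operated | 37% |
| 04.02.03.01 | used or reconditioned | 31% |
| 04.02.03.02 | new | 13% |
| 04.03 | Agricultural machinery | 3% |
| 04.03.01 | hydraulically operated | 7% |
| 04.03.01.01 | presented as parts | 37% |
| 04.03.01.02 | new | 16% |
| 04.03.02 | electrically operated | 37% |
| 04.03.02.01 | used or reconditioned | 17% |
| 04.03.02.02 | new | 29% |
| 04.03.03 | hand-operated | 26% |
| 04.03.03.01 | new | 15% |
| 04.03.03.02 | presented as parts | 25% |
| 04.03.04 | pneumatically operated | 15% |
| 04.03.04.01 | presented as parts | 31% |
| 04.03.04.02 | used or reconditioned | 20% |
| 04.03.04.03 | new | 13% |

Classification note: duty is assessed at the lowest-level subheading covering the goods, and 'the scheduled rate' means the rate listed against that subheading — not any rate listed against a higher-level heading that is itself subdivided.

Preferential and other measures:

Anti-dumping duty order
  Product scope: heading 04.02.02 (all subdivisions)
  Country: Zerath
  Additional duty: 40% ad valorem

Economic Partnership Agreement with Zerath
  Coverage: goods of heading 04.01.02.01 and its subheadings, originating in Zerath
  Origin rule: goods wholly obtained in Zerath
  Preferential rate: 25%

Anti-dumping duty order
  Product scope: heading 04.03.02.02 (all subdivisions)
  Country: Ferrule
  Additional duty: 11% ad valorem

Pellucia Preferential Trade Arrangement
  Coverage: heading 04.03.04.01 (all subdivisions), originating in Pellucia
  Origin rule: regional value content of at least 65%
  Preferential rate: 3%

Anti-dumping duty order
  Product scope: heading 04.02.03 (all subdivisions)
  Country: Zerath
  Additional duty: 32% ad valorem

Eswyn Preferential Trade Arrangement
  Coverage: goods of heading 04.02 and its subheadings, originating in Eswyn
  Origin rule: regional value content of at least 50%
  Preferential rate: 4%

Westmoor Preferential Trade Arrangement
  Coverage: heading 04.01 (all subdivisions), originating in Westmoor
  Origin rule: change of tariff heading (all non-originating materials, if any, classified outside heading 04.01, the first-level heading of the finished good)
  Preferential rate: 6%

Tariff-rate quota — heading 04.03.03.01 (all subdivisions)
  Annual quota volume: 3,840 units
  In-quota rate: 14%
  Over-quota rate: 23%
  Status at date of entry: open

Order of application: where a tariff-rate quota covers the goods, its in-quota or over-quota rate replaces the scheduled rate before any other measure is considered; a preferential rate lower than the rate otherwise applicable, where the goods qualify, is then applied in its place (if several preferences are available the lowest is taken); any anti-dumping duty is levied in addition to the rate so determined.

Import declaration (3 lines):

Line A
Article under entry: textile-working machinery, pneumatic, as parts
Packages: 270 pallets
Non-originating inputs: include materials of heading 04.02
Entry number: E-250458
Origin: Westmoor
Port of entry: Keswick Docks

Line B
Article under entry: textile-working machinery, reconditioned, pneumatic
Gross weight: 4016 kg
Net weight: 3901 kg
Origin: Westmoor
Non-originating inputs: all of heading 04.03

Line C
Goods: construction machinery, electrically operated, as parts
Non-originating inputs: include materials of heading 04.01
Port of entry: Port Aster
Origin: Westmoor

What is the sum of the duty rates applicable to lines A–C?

Line A: textile-working → 04.02; pneumatic → 04.02.02; as parts → 04.02.02.02. Scheduled 27%. Westmoor agreement on 04.01: 04.02.02.02 not covered. → 27%.
Line B: textile-working → 04.02; pneumatic → 04.02.02; reconditioned → 04.02.02.03. Scheduled 14%. Westmoor agreement on 04.01: 04.02.02.03 not covered. → 14%.
Line C: construction → 04.01; electrically operated → 04.01.02; as parts → 04.01.02.02. Scheduled 32%. Westmoor agreement on 04.01: CTH not met. → 32%.
Sum: 27% + 14% + 32% = 73%.

73%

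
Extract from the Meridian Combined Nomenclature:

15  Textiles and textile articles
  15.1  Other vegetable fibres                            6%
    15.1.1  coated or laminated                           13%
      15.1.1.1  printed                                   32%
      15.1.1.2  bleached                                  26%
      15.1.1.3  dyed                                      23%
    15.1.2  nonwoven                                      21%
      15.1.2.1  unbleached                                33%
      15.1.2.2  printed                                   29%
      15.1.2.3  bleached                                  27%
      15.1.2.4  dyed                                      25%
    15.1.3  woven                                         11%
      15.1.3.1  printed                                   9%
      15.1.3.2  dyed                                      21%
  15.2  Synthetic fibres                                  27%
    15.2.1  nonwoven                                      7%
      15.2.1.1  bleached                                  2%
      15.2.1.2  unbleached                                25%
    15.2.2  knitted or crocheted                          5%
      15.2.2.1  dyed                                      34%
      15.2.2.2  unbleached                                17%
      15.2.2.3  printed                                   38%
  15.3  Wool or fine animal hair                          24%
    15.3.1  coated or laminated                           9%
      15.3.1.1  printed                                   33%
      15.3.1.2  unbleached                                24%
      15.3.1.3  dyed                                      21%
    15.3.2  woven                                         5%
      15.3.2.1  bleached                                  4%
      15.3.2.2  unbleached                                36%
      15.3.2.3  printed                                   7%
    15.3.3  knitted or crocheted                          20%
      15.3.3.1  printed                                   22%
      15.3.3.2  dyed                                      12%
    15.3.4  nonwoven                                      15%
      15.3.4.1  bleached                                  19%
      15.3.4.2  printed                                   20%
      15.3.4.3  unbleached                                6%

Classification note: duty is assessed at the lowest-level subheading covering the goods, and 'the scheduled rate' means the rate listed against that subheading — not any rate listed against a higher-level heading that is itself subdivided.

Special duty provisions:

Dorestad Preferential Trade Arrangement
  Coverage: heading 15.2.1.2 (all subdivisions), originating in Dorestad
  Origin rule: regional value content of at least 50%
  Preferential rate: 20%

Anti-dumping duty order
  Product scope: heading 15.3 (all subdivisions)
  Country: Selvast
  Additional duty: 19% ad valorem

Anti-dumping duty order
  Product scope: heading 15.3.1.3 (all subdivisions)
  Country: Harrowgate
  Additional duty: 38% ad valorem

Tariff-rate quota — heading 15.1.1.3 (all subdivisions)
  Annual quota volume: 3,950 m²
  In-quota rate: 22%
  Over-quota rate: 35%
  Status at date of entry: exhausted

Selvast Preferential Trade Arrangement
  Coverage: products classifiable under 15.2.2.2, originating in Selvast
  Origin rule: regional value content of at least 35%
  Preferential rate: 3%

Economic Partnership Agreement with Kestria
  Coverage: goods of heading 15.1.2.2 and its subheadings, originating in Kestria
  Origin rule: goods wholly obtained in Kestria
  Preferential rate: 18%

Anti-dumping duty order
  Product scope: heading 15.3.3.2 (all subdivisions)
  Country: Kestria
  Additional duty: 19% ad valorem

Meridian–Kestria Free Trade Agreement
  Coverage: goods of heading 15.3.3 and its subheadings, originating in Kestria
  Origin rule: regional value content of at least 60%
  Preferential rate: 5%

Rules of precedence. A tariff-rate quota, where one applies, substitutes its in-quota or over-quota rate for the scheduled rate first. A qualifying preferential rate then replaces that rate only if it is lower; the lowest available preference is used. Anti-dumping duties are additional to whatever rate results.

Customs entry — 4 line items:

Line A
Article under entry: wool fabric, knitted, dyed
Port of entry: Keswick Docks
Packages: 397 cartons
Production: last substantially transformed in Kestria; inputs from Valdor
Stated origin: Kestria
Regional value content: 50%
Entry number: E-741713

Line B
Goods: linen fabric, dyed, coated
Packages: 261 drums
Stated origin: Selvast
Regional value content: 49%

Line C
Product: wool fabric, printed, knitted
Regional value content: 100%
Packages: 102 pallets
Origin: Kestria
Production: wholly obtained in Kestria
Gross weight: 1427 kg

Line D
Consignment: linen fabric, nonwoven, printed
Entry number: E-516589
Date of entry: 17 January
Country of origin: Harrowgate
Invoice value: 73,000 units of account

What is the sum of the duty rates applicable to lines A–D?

100%

Line A: wool → 15.3; knitted → 15.3.3; dyed → 15.3.3.2. Scheduled 12%. Kestria agreement on 15.1.2.2: 15.3.3.2 not covered; Kestria agreement on 15.3.3: RVC < 60%; anti-dumping (Kestria, 15.3.3.2): +19%; total 12% + 19% = 31%. → 31%.
Line B: linen → 15.1; coated → 15.1.1; dyed → 15.1.1.3. Scheduled 23%. quota on 15.1.1.3 exhausted → over-quota 35%; Selvast agreement on 15.2.2.2: 15.1.1.3 not covered. → 35%.
Line C: wool → 15.3; knitted → 15.3.3; printed → 15.3.3.1. Scheduled 22%. Kestria agreement on 15.1.2.2: 15.3.3.1 not covered; Kestria agreement on 15.3.3: RVC ≥ 60% → 5% available; preferential 5%. → 5%.
Line D: linen → 15.1; nonwoven → 15.1.2; printed → 15.1.2.2. Scheduled 29%. No special measure applies. → 29%.
Sum: 31% + 35% + 5% + 29% = 100%.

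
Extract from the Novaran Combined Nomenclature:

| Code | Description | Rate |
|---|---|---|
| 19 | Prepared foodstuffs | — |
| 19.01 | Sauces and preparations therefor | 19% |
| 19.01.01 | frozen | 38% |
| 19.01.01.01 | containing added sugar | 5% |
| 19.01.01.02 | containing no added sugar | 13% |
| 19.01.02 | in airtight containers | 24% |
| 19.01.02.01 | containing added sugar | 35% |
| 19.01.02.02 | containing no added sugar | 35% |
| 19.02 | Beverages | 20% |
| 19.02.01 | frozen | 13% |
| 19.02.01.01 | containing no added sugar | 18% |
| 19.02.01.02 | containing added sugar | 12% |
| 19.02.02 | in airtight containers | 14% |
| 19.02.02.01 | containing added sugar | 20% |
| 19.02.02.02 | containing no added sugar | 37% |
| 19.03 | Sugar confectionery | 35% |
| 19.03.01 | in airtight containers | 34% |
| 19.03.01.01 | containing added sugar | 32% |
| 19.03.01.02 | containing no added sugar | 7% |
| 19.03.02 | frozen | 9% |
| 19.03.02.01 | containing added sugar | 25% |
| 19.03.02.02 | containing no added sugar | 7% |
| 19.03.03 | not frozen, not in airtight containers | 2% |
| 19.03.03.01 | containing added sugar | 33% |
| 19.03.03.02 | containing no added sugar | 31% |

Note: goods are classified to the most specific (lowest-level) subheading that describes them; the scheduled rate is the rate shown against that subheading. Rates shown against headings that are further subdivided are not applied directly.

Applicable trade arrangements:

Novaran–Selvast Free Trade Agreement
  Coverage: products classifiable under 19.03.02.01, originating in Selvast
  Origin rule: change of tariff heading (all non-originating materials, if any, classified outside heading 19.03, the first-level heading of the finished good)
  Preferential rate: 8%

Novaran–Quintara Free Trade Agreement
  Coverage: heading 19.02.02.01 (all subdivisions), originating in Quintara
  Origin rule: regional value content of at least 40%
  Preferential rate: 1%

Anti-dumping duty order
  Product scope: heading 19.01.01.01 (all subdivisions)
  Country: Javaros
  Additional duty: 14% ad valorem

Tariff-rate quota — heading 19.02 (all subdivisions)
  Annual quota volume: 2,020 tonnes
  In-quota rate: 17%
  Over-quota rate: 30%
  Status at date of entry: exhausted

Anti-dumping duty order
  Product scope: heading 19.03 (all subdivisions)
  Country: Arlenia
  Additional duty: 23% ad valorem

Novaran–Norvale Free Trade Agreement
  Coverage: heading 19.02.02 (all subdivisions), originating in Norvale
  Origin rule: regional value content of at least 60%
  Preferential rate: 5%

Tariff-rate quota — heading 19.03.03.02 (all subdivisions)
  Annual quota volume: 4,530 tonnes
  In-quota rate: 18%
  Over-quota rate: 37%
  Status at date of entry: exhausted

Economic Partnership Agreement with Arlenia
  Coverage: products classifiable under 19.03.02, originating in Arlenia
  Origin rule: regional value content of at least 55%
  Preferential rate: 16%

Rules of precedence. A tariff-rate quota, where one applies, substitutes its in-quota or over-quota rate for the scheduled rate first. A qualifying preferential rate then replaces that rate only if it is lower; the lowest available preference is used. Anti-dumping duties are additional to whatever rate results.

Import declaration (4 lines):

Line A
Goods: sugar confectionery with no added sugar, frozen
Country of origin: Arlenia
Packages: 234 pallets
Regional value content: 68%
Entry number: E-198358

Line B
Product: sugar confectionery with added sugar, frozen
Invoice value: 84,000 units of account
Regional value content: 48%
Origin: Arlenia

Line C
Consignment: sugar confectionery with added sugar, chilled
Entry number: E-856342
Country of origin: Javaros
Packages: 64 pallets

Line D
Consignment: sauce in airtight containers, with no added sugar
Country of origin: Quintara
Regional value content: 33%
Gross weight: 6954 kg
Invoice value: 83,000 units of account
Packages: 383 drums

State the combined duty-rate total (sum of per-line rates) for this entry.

146%

Line A: sugar confectionery → 19.03; frozen → 19.03.02; with no added sugar → 19.03.02.02. Scheduled 7%. Arlenia agreement on 19.03.02: RVC ≥ 55% → 16% available; preference 16% not lower than 7% → no reduction; anti-dumping (Arlenia, 19.03): +23%; total 7% + 23% = 30%. → 30%.
Line B: sugar confectionery → 19.03; frozen → 19.03.02; with added sugar → 19.03.02.01. Scheduled 25%. Arlenia agreement on 19.03.02: RVC < 55%; anti-dumping (Arlenia, 19.03): +23%; total 25% + 23% = 48%. → 48%.
Line C: sugar confectionery → 19.03; chilled → 19.03.03; with added sugar → 19.03.03.01. Scheduled 33%. No special measure applies. → 33%.
Line D: sauce → 19.01; in airtight containers → 19.01.02; with no added sugar → 19.01.02.02. Scheduled 35%. Quintara agreement on 19.02.02.01: 19.01.02.02 not covered. → 35%.
Sum: 30% + 48% + 33% + 35% = 146%.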